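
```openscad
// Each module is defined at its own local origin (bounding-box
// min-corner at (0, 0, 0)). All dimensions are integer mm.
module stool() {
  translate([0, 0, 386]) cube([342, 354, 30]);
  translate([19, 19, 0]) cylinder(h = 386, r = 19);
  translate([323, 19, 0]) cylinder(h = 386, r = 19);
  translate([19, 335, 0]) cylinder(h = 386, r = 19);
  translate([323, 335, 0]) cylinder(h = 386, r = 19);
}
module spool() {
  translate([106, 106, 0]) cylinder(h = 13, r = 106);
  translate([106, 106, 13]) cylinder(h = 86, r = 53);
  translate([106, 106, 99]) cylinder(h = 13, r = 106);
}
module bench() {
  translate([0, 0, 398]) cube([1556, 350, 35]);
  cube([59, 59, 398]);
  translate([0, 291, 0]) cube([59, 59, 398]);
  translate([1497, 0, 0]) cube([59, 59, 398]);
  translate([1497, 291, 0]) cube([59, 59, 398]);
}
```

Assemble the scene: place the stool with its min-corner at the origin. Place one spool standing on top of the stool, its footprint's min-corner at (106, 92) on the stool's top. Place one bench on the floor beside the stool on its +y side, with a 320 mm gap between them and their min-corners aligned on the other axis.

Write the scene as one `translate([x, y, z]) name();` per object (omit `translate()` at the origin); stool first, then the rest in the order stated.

stool();
translate([106, 92, 416]) spool();
translate([0, 674, 0]) bench();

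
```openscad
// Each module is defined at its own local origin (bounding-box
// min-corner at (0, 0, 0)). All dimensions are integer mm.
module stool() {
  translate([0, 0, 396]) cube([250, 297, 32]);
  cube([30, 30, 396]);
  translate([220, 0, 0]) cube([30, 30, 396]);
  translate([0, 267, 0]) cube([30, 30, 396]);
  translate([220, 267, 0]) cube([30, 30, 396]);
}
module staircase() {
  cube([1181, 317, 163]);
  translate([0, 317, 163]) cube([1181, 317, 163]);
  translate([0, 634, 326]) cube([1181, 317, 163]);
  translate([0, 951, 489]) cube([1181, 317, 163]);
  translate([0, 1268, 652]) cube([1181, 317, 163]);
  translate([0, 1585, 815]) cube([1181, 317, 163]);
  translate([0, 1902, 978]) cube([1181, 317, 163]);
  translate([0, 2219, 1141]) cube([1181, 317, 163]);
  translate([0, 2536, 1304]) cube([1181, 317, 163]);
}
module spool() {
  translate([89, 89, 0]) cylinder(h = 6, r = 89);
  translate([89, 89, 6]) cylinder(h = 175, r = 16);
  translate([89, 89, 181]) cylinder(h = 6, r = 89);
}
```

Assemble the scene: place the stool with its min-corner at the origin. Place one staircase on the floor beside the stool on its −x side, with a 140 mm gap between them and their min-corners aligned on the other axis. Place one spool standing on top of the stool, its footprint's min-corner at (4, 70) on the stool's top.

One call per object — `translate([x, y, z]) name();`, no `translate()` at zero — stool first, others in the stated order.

stool();
translate([-1321, 0, 0]) staircase();
translate([4, 70, 428]) spool();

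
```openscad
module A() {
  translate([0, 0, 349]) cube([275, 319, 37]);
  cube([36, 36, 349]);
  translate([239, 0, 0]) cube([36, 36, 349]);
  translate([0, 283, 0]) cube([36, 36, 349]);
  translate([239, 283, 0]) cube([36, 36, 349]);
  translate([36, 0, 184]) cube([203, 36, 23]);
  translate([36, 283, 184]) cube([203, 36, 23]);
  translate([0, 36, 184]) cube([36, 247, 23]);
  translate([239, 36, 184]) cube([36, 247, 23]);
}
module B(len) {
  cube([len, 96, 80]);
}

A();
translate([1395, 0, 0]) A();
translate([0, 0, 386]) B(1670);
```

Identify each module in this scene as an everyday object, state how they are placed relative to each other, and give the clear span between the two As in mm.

Second stool starts at x = 1395; first ends at x = 275; clear span = 1395 − 275 = 1120 mm.

A is a stool. B is a beam. A beam spans the tops of two stools. The clear span between the two stools is 1120 mm.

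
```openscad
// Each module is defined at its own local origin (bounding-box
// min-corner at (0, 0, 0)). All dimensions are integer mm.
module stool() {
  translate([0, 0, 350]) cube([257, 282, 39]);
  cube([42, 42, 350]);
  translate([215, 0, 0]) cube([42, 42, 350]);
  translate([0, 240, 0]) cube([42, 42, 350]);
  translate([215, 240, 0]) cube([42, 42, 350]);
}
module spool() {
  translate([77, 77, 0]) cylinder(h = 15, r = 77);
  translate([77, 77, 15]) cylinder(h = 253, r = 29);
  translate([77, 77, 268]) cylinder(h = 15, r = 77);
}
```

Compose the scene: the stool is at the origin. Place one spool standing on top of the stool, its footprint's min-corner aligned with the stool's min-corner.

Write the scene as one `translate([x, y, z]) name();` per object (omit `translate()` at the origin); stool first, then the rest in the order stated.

stool();
translate([0, 0, 389]) spool();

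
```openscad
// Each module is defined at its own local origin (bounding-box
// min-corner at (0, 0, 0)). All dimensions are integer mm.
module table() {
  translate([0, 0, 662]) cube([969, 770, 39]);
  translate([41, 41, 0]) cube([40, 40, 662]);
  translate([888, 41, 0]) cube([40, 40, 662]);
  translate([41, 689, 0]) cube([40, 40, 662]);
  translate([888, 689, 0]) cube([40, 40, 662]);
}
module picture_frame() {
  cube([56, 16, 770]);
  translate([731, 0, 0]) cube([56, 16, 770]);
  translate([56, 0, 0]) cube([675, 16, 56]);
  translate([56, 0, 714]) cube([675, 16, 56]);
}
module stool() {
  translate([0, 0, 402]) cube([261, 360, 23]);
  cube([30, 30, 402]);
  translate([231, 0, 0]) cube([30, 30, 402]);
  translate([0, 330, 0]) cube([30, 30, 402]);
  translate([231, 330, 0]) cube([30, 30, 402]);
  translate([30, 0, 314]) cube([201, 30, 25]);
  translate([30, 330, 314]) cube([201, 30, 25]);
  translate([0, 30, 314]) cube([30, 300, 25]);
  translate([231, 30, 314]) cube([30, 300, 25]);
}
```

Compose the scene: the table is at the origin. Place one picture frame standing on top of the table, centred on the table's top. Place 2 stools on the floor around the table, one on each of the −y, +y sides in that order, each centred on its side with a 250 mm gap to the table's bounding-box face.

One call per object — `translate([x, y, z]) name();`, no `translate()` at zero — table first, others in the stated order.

table();
translate([91, 377, 701]) picture_frame();
translate([354, -610, 0]) stool();
translate([354, 1020, 0]) stool();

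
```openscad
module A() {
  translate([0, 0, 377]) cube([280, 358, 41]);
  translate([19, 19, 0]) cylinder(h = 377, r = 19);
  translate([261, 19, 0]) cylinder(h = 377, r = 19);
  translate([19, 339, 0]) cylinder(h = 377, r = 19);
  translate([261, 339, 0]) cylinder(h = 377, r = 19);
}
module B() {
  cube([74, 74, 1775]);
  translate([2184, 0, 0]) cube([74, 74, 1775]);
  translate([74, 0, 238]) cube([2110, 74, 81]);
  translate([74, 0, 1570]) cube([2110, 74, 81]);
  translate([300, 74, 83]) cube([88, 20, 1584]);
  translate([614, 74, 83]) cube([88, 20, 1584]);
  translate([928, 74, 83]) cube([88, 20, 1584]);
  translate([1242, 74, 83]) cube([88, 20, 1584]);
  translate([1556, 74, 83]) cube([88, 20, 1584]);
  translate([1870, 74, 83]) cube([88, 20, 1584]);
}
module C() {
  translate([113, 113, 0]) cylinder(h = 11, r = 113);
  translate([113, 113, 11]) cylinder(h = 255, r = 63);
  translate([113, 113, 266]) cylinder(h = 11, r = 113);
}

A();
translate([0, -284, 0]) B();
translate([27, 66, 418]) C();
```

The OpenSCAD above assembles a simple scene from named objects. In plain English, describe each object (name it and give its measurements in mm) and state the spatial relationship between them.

A is a four-legged stool. The seat is 280×358 mm, 41 mm thick, top at z = 418 mm. It stands on four round legs, each 38 mm in diameter, from z = 0 to the seat underside, each leg's axis is inset half a diameter from the nearest pair of seat edges (so the leg's bounding box is flush with the corner).

B is a fence section. Two 74×74 mm posts, 1775 mm tall, stand on the floor with a clear span of 2110 mm between their inner faces. Two horizontal rails of 74×81 mm section span the gap between the posts with their undersides at z = 238 mm and z = 1570 mm, flush with the posts' −y face. 6 pickets, each 88 mm wide, 20 mm thick and 1584 mm tall, are fixed to the +y face of the rails with their bottoms at z = 83 mm, evenly spaced across the span with equal gaps (rounded down to the nearest mm) at the −x end and between each pair — any rounding remainder accumulates at the +x end.

C is a spool: two coaxial disc flanges of radius 113 mm and thickness 11 mm, joined by a core cylinder of radius 63 mm and height 255 mm. The lower flange rests on z = 0 and the three cylinders share a vertical axis.

The fence section is on the floor beside the stool on its −y side. The spool is on top of the stool, centred.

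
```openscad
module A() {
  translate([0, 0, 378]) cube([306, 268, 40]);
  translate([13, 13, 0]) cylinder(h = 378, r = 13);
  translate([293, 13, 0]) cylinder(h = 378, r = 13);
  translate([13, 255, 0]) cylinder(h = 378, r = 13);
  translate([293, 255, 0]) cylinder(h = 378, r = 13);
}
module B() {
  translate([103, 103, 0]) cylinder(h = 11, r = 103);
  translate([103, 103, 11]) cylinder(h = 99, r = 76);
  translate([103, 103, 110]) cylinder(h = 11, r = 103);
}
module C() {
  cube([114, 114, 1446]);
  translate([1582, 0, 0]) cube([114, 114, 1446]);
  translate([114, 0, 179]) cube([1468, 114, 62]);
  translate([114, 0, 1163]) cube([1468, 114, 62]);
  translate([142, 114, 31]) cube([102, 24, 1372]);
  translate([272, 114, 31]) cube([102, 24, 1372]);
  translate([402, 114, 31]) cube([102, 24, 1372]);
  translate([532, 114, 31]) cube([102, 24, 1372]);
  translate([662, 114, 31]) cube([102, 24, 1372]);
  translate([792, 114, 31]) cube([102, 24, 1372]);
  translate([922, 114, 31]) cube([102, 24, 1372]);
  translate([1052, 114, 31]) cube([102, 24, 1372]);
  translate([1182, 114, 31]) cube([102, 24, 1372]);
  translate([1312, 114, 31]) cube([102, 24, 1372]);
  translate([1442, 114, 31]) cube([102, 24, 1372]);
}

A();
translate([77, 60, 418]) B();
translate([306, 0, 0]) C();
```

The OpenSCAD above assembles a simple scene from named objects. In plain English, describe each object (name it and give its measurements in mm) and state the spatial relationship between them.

A is a four-legged stool. The seat is 306×268 mm, 40 mm thick, top at z = 418 mm. It stands on four round legs, each 26 mm in diameter, from z = 0 to the seat underside, each leg's axis is inset half a diameter from the nearest pair of seat edges (so the leg's bounding box is flush with the corner).

B is a spool: two coaxial disc flanges of radius 103 mm and thickness 11 mm, joined by a core cylinder of radius 76 mm and height 99 mm. The lower flange rests on z = 0 and the three cylinders share a vertical axis.

C is a fence section. Two 114×114 mm posts, 1446 mm tall, stand on the floor with a clear span of 1468 mm between their inner faces. Two horizontal rails of 114×62 mm section span the gap between the posts with their undersides at z = 179 mm and z = 1163 mm, flush with the posts' −y face. 11 pickets, each 102 mm wide, 24 mm thick and 1372 mm tall, are fixed to the +y face of the rails with their bottoms at z = 31 mm, evenly spaced across the span with equal gaps (rounded down to the nearest mm) at the −x end and between each pair — any rounding remainder accumulates at the +x end.

The spool is on top of the stool. The fence section is against the stool's +x side, with their −y faces flush.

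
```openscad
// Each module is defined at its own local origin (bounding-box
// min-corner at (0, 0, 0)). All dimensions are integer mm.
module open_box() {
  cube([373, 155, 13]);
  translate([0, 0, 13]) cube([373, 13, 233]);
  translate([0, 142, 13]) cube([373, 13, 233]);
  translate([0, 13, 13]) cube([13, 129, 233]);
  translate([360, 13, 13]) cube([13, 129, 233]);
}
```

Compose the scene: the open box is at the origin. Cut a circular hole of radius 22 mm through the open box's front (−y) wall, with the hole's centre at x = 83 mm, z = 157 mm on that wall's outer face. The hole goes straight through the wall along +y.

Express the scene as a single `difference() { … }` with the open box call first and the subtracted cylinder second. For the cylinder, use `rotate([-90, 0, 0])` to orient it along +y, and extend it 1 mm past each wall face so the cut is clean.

difference() {
  open_box();
  translate([83, -1, 157]) rotate([-90, 0, 0]) cylinder(h = 15, r = 22);
}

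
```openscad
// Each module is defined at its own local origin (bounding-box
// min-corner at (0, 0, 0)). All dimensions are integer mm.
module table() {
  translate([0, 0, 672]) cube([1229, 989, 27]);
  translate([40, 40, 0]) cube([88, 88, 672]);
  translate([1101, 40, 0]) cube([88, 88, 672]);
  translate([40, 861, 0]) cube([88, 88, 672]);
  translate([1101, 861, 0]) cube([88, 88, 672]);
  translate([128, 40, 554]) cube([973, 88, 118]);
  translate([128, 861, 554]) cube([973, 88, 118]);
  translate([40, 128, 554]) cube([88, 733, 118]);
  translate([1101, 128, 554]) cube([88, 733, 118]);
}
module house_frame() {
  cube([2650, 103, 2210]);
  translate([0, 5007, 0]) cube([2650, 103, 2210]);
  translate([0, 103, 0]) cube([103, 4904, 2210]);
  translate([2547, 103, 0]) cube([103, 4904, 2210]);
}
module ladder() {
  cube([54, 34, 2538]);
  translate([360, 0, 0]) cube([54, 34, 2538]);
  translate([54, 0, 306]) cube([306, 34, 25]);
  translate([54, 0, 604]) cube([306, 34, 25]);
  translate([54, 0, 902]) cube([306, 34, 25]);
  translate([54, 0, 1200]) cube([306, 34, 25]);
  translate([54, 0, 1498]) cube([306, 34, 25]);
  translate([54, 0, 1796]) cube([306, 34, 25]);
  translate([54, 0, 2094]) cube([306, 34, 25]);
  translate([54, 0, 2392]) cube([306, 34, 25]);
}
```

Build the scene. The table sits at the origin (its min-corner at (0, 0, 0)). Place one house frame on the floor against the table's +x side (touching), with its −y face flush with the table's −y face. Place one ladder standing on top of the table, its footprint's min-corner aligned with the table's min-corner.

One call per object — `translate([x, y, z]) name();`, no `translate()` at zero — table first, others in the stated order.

table();
translate([1229, 0, 0]) house_frame();
translate([0, 0, 699]) ladder();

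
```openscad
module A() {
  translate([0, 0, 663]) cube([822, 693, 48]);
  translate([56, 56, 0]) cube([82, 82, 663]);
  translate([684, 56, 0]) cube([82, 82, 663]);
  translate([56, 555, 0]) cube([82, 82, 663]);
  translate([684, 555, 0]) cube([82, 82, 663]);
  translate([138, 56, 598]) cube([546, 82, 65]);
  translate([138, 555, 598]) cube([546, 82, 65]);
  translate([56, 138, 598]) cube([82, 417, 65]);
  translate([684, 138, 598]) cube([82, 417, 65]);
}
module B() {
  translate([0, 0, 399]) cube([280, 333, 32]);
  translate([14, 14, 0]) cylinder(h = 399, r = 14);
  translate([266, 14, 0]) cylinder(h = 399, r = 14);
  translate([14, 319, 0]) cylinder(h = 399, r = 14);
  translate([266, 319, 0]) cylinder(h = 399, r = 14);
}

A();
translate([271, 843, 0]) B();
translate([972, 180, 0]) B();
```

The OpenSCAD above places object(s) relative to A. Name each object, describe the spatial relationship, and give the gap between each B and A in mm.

A is a table. B is a stool. Two stools sit around the table at the +y, +x sides. The gap between each stool and the table is 150 mm.

Each stool's nearest face is 150 mm from the table's bounding box.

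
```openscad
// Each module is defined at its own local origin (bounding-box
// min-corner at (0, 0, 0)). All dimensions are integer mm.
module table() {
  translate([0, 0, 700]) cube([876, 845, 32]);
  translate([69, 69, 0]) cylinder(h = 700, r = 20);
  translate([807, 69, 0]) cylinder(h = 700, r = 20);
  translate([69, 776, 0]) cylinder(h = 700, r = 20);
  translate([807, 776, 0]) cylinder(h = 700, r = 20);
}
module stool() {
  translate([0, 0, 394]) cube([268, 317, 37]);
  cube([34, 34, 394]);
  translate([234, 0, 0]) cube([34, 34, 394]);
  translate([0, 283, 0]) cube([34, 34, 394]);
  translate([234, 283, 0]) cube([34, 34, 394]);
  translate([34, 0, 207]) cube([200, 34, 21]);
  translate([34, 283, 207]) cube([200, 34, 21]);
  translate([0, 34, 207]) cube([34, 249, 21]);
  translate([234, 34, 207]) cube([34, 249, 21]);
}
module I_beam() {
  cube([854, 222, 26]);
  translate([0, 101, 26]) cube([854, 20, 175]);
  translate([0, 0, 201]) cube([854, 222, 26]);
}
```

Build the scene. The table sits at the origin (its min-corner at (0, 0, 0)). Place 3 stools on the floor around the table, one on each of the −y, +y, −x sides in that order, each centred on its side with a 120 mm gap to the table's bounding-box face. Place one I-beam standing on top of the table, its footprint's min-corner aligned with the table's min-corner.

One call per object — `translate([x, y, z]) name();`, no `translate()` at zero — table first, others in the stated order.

table();
translate([304, -437, 0]) stool();
translate([304, 965, 0]) stool();
translate([-388, 264, 0]) stool();
translate([0, 0, 732]) I_beam();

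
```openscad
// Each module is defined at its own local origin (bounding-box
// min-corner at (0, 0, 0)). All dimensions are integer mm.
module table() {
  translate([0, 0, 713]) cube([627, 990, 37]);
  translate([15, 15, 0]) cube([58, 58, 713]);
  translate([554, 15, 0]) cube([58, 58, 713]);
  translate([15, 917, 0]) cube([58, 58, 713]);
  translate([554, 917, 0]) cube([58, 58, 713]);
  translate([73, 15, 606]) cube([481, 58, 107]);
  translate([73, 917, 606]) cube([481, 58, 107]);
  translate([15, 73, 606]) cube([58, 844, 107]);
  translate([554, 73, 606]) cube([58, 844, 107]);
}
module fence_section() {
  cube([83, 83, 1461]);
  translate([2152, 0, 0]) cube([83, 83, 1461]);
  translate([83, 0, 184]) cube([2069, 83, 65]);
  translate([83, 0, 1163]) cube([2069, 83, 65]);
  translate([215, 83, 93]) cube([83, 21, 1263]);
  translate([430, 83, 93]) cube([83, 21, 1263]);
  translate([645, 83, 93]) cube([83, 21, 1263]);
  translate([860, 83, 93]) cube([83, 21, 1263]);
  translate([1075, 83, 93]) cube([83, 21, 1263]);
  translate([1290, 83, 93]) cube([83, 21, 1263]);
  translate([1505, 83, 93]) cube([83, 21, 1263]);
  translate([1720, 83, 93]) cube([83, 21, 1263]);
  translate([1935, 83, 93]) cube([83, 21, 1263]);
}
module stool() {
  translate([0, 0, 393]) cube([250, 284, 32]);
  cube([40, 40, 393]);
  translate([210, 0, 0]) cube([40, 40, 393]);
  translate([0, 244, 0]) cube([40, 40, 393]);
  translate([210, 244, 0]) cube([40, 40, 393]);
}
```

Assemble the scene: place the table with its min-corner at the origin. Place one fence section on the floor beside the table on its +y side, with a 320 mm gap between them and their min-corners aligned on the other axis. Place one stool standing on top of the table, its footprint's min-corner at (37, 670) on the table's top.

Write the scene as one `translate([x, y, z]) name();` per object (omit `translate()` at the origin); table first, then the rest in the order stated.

table();
translate([0, 1310, 0]) fence_section();
translate([37, 670, 750]) stool();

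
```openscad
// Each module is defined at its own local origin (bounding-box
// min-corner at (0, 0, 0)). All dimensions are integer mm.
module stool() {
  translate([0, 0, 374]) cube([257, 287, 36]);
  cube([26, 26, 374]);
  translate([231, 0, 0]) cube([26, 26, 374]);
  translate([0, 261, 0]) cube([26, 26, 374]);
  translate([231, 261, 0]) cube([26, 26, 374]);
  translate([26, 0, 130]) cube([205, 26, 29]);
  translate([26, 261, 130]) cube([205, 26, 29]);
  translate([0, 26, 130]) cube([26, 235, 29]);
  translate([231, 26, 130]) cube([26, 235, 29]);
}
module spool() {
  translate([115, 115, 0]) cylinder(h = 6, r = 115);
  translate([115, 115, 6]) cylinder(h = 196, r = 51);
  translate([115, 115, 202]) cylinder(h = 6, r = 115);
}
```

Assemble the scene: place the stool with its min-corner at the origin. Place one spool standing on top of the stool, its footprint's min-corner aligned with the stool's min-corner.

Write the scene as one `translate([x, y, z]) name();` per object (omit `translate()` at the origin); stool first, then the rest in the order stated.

stool();
translate([0, 0, 410]) spool();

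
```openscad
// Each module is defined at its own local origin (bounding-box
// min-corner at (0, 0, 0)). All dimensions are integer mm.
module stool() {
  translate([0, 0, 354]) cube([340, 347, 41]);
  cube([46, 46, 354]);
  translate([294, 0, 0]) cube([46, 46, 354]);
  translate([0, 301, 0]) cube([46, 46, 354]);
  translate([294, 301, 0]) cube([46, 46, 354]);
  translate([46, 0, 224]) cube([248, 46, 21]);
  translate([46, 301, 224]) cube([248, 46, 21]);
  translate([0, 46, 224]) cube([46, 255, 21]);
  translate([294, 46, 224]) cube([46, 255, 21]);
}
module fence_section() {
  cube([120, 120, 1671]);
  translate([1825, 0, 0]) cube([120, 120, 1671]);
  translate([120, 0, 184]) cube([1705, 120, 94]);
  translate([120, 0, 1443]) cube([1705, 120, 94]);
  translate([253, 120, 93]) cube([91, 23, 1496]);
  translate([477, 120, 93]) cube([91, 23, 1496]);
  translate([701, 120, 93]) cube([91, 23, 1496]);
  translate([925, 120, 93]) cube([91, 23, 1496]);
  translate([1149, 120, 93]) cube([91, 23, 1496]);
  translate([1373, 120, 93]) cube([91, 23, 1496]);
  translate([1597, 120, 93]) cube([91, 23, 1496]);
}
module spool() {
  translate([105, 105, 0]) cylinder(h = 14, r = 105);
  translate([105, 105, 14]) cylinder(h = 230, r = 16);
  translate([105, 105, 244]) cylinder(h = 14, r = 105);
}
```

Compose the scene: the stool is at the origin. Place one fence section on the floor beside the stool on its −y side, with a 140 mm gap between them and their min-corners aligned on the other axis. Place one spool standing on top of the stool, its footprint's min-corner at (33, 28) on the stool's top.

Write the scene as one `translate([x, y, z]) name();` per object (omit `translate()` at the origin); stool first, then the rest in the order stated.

stool();
translate([0, -283, 0]) fence_section();
translate([33, 28, 395]) spool();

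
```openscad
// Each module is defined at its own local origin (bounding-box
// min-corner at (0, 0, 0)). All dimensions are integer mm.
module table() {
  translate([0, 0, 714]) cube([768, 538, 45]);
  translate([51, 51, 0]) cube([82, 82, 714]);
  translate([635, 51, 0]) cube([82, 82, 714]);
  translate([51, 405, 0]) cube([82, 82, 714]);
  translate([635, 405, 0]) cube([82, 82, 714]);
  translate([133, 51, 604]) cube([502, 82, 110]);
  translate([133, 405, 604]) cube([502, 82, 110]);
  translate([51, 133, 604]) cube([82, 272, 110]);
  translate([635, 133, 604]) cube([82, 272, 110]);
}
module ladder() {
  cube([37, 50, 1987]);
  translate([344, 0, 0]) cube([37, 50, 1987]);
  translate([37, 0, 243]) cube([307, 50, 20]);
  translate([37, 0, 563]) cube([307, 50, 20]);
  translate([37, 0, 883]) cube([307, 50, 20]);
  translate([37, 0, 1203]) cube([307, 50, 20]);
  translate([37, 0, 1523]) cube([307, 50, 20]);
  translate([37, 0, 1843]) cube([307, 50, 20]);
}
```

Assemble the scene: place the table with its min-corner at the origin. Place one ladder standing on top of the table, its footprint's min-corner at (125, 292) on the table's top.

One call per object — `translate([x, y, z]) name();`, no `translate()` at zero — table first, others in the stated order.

table();
translate([125, 292, 759]) ladder();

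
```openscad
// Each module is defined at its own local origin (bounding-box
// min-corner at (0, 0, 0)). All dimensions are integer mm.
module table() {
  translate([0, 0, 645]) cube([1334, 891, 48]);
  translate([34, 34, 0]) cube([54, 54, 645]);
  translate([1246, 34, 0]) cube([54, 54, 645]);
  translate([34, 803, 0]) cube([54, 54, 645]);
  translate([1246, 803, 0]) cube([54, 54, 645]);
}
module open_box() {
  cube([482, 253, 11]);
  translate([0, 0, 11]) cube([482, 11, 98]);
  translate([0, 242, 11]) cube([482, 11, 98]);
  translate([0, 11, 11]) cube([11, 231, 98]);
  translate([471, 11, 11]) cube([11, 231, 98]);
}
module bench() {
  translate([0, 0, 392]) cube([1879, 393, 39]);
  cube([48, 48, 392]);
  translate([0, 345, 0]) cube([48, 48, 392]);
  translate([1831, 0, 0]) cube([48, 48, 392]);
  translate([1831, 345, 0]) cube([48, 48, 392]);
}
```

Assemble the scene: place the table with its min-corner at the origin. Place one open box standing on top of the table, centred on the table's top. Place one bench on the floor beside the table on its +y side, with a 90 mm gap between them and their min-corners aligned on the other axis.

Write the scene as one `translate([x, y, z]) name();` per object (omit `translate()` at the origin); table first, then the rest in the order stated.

table();
translate([426, 319, 693]) open_box();
translate([0, 981, 0]) bench();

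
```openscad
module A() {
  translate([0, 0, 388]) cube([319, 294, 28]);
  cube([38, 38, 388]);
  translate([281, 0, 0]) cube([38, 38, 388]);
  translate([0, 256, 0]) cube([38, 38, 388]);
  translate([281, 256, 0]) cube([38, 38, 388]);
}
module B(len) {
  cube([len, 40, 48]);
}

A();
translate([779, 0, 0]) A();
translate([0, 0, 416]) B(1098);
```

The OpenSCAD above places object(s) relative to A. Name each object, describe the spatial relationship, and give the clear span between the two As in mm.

A is a stool. B is a beam. A beam spans the tops of two stools. The clear span between the two stools is 460 mm.

Second stool starts at x = 779; first ends at x = 319; clear span = 779 − 319 = 460 mm.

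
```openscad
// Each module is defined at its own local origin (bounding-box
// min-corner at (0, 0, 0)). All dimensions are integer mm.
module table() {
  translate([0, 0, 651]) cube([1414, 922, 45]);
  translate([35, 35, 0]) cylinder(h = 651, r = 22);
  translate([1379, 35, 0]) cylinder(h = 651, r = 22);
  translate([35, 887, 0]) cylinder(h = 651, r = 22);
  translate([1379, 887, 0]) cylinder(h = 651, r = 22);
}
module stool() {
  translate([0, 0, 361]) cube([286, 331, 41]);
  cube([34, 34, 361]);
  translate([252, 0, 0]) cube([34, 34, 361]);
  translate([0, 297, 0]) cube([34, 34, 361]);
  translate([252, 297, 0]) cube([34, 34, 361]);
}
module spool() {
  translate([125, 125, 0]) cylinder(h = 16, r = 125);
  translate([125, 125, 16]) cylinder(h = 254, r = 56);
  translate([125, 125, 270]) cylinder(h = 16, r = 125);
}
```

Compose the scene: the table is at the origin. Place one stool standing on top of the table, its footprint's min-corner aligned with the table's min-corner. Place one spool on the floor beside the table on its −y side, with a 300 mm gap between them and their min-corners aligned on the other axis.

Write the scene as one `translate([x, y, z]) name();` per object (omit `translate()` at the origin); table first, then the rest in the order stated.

table();
translate([0, 0, 696]) stool();
translate([0, -550, 0]) spool();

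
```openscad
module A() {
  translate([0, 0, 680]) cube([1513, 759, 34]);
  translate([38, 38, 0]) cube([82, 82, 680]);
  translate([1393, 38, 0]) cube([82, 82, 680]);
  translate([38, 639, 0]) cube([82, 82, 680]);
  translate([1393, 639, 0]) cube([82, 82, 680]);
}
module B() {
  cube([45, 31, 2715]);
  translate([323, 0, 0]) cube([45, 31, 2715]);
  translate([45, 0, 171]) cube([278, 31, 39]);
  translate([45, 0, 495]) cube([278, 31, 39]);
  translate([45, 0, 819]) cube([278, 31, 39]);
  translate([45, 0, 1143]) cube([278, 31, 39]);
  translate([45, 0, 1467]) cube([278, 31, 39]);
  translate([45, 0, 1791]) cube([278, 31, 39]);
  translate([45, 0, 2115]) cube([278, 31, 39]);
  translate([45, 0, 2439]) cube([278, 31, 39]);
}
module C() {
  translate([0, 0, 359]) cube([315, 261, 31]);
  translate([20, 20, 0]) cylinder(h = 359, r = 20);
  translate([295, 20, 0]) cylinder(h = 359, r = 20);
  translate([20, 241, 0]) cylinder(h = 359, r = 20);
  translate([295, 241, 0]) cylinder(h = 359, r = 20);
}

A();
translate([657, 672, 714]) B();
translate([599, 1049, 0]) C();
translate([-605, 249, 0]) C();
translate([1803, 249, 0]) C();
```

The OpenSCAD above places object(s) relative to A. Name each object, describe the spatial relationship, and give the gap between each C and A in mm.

A is a table. B is a ladder. C is a stool. The ladder is on top of the table. Three stools sit around the table at the +y, −x, +x sides. The gap between each stool and the table is 290 mm.

Each stool's nearest face is 290 mm from the table's bounding box.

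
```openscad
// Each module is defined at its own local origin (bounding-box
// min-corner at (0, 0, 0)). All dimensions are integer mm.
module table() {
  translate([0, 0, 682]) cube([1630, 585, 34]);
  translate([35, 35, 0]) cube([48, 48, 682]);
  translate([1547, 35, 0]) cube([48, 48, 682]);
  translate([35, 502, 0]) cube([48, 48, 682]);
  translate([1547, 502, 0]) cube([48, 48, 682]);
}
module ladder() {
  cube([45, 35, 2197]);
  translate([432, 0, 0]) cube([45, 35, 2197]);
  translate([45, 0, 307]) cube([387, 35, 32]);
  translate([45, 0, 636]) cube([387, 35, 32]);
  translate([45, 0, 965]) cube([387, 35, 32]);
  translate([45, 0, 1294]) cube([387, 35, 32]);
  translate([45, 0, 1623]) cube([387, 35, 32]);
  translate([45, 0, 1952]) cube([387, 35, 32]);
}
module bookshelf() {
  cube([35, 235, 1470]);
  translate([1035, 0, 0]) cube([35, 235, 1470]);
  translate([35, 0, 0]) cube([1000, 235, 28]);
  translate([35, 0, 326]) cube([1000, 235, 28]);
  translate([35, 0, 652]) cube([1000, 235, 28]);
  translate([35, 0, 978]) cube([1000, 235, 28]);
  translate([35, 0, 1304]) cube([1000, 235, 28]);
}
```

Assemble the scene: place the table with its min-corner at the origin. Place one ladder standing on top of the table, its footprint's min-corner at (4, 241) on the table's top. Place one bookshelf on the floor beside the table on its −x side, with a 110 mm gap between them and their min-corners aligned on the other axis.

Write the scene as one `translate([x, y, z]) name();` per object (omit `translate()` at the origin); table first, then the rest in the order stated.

table();
translate([4, 241, 716]) ladder();
translate([-1180, 0, 0]) bookshelf();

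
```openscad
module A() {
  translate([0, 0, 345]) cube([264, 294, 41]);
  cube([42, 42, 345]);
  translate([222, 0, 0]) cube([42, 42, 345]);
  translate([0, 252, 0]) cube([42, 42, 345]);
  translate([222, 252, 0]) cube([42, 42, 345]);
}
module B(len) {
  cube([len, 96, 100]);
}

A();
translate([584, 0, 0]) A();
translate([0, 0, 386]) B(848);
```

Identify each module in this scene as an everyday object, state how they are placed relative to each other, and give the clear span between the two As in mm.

Second stool starts at x = 584; first ends at x = 264; clear span = 584 − 264 = 320 mm.

A is a stool. B is a beam. A beam spans the tops of two stools. The clear span between the two stools is 320 mm.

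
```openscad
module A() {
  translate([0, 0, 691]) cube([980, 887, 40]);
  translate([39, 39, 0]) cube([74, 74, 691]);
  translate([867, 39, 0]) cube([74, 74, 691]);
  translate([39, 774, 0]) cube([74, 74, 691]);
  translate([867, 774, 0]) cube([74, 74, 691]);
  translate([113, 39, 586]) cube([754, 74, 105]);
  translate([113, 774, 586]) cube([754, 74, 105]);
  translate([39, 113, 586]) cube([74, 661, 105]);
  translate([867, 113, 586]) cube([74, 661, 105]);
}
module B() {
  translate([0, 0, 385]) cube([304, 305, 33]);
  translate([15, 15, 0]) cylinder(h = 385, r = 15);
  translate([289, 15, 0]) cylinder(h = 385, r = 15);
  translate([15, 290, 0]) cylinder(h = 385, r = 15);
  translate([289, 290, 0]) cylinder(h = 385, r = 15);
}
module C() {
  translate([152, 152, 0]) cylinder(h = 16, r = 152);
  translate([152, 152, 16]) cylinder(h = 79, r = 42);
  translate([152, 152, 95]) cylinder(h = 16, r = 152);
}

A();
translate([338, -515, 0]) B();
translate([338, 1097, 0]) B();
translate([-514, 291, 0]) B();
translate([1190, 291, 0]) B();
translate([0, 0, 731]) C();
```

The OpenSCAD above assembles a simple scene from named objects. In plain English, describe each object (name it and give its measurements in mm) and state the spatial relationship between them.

A is a rectangular dining table. The top is 980×887×40 mm with its upper surface at z = 731 mm. It stands on four 74×74 mm square legs, each inset 39 mm from the nearest pair of top edges, running from the floor to the underside of the top. Four apron rails, 74 mm thick and 105 mm tall, run between adjacent legs with their top edges flush with the underside of the top and their outer faces flush with the legs' outer faces.

B is a four-legged stool. The seat is a 304×305×33 mm slab whose top surface is at z = 418 mm; four round legs, each 30 mm in diameter, run from the floor (z = 0) to the underside of the seat, each leg's axis is inset half a diameter from the nearest pair of seat edges (so the leg's bounding box is flush with the corner).

C is a spool: two coaxial disc flanges of radius 152 mm and thickness 16 mm, joined by a core cylinder of radius 42 mm and height 79 mm. The lower flange rests on z = 0 and the three cylinders share a vertical axis.

Four stools sit around the table at the −y, +y, −x, +x sides. The spool is on top of the table.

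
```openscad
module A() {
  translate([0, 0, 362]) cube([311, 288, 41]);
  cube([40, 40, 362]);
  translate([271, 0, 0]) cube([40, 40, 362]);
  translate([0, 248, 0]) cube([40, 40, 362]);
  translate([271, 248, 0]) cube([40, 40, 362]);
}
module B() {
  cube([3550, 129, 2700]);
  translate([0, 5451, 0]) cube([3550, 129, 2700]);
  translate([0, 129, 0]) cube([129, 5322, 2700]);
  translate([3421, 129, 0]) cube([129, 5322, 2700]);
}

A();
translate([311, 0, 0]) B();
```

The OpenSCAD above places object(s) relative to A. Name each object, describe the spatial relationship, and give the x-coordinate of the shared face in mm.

A is a stool. B is a house frame. The house frame is against the stool's +x side, with their −y faces flush. The x-coordinate of the shared face is 311 mm.

The stool's +x face and the house frame's −x face are both at x = 311 mm.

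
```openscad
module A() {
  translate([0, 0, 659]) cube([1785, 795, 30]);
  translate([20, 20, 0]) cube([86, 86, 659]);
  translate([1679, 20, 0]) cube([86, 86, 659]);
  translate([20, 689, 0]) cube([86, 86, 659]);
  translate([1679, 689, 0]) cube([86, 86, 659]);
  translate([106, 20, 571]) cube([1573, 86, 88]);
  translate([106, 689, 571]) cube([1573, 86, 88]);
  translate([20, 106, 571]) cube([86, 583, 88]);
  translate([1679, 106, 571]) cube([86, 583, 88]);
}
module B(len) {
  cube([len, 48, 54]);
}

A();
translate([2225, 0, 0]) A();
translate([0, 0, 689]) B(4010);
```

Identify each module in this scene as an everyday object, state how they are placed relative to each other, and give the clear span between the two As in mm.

Second table starts at x = 2225; first ends at x = 1785; clear span = 2225 − 1785 = 440 mm.

A is a table. B is a beam. A beam spans the tops of two tables. The clear span between the two tables is 440 mm.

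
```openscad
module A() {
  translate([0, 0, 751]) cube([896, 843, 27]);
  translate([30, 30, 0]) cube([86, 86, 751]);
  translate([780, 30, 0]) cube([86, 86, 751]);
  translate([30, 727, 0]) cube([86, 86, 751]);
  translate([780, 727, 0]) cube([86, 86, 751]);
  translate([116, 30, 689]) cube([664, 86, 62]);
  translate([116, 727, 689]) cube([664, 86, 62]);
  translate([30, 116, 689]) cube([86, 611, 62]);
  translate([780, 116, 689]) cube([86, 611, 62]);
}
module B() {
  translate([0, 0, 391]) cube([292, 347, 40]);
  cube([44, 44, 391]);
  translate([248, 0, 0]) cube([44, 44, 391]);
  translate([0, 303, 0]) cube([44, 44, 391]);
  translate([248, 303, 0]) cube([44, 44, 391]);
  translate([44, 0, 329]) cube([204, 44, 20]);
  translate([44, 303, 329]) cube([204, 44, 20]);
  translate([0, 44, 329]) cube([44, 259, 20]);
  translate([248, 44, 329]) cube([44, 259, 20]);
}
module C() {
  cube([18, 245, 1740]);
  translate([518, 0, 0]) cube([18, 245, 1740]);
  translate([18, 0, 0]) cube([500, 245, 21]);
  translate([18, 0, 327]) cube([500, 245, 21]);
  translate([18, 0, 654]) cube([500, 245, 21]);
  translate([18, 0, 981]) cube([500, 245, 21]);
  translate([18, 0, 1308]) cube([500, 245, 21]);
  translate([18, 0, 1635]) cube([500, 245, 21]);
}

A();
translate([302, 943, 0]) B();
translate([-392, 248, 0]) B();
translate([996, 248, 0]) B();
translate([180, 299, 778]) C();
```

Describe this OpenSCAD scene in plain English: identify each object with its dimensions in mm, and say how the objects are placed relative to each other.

A is a table: top 896 mm (x) × 843 mm (y), 27 mm thick, upper face at z = 778 mm, on four 86×86 mm square legs, each inset 30 mm from the nearest pair of top edges, running from z = 0 to the bottom of the top. Four apron rails, 86 mm thick and 62 mm tall, run between adjacent legs with their top edges flush with the underside of the top and their outer faces flush with the legs' outer faces.

B is a four-legged stool. The seat is 292×347 mm, 40 mm thick, top at z = 431 mm. It stands on four square legs, each 44×44 mm in cross-section, from z = 0 to the seat underside, each flush with a corner of the seat. Four stretchers, 44 mm wide and 20 mm tall, connect adjacent legs with their undersides at z = 329 mm, each running between the inner faces of the legs it joins and aligned with the legs' outer faces on the other axis.

C is an open bookshelf. Two side panels, each 18 mm thick, 245 mm deep and 1740 mm tall, stand 536 mm apart (outside-to-outside). Between them sit 6 shelves, each 21 mm thick and 245 mm deep, spanning the full gap between the sides. The bottom shelf rests on the floor (its underside at z = 0) and the clear gap between one shelf's top and the next shelf's underside is 306 mm.

Three stools sit around the table at the +y, −x, +x sides. The bookshelf is on top of the table, centred.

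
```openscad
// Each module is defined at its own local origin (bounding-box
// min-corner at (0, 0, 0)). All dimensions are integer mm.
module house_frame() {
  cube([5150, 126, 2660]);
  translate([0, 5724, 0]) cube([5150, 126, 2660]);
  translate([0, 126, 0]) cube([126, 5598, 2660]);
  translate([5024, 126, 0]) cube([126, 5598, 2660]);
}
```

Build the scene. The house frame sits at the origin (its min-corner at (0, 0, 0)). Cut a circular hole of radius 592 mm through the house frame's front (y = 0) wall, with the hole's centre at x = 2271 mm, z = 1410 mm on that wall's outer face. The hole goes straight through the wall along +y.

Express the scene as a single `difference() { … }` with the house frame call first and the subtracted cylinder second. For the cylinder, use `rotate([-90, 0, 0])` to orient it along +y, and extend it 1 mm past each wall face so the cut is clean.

difference() {
  house_frame();
  translate([2271, -1, 1410]) rotate([-90, 0, 0]) cylinder(h = 128, r = 592);
}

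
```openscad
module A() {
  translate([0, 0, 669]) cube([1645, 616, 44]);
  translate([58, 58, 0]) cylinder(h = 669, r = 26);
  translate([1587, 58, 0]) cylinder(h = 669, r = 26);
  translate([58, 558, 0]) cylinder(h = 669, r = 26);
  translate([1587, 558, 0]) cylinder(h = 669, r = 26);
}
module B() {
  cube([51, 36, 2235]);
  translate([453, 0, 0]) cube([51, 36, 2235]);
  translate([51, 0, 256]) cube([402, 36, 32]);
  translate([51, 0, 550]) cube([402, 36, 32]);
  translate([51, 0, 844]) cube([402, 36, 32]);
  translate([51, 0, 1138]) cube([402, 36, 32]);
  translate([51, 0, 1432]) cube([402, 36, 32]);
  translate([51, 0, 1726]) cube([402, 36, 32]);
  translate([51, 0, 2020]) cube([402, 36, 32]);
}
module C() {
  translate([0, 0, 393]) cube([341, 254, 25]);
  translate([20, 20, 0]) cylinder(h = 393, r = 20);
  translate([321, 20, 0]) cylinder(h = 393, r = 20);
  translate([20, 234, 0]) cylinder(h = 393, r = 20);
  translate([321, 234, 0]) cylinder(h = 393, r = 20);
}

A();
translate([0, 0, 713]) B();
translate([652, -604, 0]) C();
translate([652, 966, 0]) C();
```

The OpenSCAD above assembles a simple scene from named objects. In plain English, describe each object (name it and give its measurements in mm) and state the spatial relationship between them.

A is a table: top 1645 mm (x) × 616 mm (y), 44 mm thick, upper face at z = 713 mm, on four round legs of 52 mm diameter, each leg's bounding box inset 32 mm from the nearest pair of top edges, running from z = 0 to the bottom of the top.

B is a straight ladder. Two 51×36 mm vertical rails, 2235 mm tall, stand 504 mm apart (outside-to-outside) with their front faces coplanar on the −y side. 7 rungs, each 36 mm deep and 32 mm tall, span between the inner faces of the rails, front faces flush with the rails. The lowest rung's underside is at z = 256 mm and rungs are spaced 294 mm apart (underside to underside).

C is a simple wooden stool: a rectangular seat 341 mm (x) by 254 mm (y), 25 mm thick, top face at z = 418 mm, on four round legs, each 40 mm in diameter. The legs rest on z = 0, each leg's axis is inset half a diameter from the nearest pair of seat edges (so the leg's bounding box is flush with the corner).

The ladder is on top of the table. Two stools sit around the table at the −y, +y sides.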